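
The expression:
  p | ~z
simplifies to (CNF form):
p | ~z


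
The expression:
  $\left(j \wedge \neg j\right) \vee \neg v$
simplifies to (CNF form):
$\neg v$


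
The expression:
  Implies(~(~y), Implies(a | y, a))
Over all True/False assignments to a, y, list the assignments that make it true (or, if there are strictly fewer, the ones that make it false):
is false only for:
  a=False, y=True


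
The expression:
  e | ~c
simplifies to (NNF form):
e | ~c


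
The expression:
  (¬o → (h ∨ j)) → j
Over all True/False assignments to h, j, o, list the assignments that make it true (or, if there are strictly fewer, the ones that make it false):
is false only for:
  h=False, j=False, o=True;
  h=True, j=False, o=False;
  h=True, j=False, o=True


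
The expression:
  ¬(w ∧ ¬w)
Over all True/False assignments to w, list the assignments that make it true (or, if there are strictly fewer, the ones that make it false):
is always true.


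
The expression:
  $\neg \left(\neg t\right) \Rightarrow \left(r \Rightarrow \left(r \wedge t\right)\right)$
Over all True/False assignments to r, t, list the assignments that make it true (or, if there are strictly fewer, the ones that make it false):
is always true.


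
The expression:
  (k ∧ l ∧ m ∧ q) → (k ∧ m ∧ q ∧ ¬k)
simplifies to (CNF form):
¬k ∨ ¬l ∨ ¬m ∨ ¬q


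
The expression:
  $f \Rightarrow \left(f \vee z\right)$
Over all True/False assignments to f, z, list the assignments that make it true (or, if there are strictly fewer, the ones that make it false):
is always true.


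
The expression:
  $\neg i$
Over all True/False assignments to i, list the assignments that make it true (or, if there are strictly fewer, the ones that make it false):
is true only for:
  i=False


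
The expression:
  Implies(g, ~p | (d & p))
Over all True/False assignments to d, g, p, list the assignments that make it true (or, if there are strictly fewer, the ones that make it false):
is false only for:
  d=False, g=True, p=True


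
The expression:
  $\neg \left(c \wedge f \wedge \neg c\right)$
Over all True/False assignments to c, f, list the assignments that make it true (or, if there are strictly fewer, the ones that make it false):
is always true.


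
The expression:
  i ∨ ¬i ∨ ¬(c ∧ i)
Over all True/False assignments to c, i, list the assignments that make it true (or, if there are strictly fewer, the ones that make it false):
is always true.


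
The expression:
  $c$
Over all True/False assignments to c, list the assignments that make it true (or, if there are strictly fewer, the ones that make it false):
is true only for:
  c=True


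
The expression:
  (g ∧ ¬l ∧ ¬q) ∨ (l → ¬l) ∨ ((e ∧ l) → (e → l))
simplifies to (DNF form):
True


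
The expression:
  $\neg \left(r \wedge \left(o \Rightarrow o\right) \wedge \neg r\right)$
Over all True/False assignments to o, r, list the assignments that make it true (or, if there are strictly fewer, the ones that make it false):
is always true.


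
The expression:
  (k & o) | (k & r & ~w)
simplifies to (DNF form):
(k & o) | (k & r & ~w)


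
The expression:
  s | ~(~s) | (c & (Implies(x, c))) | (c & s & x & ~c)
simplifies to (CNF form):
c | s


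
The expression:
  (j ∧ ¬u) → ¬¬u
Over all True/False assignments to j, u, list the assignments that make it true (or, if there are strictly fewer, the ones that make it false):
is false only for:
  j=True, u=False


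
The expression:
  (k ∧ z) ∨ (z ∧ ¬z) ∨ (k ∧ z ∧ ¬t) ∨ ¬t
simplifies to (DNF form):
(k ∧ z) ∨ ¬t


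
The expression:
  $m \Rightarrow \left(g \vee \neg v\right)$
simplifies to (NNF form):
$g \vee \neg m \vee \neg v$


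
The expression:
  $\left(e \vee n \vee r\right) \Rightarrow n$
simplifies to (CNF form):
$\left(n \vee \neg e\right) \wedge \left(n \vee \neg r\right)$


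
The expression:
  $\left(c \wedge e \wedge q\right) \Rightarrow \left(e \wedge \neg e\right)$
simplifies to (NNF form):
$\neg c \vee \neg e \vee \neg q$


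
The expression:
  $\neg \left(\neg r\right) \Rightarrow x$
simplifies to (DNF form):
$x \vee \neg r$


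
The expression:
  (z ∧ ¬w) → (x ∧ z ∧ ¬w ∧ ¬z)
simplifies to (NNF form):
w ∨ ¬z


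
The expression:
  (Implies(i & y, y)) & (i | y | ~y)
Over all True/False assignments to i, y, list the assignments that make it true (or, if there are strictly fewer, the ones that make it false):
is always true.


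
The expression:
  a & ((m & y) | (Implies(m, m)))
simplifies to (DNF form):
a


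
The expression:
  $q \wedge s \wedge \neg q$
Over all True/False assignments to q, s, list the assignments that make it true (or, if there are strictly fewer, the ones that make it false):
is never true.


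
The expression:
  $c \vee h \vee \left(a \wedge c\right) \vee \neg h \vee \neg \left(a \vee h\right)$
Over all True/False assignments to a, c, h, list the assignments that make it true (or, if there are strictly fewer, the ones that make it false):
is always true.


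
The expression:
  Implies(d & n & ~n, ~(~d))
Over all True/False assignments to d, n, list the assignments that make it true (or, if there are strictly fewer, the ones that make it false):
is always true.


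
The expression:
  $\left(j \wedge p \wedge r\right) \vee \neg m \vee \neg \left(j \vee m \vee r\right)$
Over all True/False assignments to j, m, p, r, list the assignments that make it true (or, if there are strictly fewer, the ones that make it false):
is false only for:
  j=False, m=True, p=False, r=False;
  j=False, m=True, p=False, r=True;
  j=False, m=True, p=True, r=False;
  j=False, m=True, p=True, r=True;
  j=True, m=True, p=False, r=False;
  j=True, m=True, p=False, r=True;
  j=True, m=True, p=True, r=False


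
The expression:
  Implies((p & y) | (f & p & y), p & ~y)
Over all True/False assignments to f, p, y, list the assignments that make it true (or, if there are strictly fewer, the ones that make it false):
is false only for:
  f=False, p=True, y=True;
  f=True, p=True, y=True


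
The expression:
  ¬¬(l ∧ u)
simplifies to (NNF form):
l ∧ u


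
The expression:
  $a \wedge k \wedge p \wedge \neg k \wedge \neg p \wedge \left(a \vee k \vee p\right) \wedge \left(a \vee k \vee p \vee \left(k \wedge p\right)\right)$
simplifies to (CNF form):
$\text{False}$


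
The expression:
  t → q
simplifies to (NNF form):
q ∨ ¬t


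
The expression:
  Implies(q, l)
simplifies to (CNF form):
l | ~q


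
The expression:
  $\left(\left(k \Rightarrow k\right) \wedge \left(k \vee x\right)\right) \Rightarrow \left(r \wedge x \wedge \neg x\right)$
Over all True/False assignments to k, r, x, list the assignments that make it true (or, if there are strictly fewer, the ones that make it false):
is true only for:
  k=False, r=False, x=False;
  k=False, r=True, x=False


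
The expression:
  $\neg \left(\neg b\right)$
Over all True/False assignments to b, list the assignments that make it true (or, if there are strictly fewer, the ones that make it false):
is true only for:
  b=True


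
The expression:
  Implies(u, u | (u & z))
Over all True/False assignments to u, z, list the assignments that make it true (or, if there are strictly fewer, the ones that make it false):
is always true.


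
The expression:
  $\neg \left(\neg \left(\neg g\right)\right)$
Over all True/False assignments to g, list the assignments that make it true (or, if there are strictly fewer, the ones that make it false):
is true only for:
  g=False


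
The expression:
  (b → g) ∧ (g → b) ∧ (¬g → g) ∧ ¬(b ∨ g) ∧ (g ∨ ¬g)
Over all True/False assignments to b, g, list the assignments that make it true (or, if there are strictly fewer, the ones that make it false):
is never true.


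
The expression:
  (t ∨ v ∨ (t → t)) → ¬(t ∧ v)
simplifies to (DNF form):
¬t ∨ ¬v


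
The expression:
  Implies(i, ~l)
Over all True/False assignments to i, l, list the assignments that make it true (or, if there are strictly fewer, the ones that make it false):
is false only for:
  i=True, l=True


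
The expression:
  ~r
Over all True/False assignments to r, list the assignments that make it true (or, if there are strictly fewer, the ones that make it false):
is true only for:
  r=False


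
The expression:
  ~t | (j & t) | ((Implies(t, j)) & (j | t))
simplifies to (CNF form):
j | ~t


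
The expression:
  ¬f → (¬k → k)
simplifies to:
f ∨ k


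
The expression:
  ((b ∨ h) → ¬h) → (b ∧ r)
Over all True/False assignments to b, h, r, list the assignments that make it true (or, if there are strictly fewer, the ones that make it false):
is false only for:
  b=False, h=False, r=False;
  b=False, h=False, r=True;
  b=True, h=False, r=False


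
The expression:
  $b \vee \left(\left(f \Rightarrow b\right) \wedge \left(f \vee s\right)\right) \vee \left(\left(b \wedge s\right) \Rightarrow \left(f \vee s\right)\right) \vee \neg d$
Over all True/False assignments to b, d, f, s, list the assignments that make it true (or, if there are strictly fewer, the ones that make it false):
is always true.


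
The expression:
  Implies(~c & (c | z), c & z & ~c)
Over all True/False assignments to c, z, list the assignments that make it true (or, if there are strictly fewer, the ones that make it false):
is false only for:
  c=False, z=True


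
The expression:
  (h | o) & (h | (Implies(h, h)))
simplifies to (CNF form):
h | o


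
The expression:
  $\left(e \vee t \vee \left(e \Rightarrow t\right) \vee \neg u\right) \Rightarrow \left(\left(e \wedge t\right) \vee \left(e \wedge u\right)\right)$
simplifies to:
$e \wedge \left(t \vee u\right)$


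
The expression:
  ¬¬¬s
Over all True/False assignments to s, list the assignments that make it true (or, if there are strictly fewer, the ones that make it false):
is true only for:
  s=False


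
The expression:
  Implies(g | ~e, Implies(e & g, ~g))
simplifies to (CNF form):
~e | ~g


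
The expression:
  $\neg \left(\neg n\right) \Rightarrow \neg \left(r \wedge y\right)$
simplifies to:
$\neg n \vee \neg r \vee \neg y$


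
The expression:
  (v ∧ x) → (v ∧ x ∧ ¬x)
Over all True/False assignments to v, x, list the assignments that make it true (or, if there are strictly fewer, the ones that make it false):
is false only for:
  v=True, x=True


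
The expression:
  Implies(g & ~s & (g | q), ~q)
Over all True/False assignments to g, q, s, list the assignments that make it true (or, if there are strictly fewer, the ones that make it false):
is false only for:
  g=True, q=True, s=False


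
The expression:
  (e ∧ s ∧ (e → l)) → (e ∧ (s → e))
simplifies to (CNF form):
True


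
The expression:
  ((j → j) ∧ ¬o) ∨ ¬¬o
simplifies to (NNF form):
True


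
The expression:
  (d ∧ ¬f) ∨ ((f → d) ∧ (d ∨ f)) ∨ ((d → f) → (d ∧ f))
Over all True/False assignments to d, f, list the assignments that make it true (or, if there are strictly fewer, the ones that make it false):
is true only for:
  d=True, f=False;
  d=True, f=True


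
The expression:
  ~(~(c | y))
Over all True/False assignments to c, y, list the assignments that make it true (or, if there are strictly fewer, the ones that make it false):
is false only for:
  c=False, y=False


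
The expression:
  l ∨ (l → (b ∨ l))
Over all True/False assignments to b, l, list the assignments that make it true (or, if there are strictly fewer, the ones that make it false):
is always true.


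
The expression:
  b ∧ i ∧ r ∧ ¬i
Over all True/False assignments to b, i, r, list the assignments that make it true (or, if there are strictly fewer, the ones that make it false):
is never true.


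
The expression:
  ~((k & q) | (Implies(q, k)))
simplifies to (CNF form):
q & ~k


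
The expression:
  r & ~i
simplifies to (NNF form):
r & ~i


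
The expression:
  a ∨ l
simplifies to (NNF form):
a ∨ l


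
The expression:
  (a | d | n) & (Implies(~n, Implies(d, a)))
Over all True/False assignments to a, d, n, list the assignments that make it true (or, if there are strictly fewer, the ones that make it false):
is false only for:
  a=False, d=False, n=False;
  a=False, d=True, n=False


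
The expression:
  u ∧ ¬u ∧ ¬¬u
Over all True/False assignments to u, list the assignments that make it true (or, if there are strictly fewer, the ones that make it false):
is never true.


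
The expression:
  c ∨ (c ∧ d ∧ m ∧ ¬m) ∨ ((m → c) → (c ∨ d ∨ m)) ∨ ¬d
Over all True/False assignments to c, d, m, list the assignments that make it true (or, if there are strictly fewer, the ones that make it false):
is always true.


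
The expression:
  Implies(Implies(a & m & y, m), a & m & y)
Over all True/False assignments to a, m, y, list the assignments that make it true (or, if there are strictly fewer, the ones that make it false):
is true only for:
  a=True, m=True, y=True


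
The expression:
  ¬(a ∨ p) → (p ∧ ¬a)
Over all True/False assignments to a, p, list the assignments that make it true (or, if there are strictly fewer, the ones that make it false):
is false only for:
  a=False, p=False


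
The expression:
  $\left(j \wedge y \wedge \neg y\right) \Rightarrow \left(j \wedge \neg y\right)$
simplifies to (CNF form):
$\text{True}$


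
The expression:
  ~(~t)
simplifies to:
t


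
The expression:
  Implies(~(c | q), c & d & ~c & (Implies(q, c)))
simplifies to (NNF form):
c | q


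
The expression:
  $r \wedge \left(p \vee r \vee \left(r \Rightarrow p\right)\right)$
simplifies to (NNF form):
$r$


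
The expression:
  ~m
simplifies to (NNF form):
~m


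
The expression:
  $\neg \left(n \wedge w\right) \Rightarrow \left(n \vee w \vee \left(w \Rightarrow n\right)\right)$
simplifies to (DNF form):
$\text{True}$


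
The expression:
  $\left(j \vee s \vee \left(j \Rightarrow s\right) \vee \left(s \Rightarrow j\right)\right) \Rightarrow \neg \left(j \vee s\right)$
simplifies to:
$\neg j \wedge \neg s$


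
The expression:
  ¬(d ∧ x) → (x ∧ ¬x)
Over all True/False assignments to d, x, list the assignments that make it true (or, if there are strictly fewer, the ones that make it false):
is true only for:
  d=True, x=True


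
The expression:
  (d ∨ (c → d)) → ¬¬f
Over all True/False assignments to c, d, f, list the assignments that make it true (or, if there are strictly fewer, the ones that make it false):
is false only for:
  c=False, d=False, f=False;
  c=False, d=True, f=False;
  c=True, d=True, f=False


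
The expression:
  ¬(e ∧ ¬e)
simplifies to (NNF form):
True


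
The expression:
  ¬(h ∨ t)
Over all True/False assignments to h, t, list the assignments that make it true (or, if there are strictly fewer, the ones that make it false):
is true only for:
  h=False, t=False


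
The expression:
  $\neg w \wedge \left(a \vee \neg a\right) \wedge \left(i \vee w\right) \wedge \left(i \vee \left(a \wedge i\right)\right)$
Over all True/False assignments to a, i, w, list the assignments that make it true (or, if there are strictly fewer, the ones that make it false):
is true only for:
  a=False, i=True, w=False;
  a=True, i=True, w=False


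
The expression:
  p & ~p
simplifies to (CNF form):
False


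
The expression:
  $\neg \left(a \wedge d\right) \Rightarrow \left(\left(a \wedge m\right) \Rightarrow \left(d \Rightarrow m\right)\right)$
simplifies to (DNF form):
$\text{True}$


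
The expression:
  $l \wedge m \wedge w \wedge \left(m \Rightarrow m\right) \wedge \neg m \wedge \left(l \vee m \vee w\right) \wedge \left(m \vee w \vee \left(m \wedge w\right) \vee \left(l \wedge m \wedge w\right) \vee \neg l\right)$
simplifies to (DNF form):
$\text{False}$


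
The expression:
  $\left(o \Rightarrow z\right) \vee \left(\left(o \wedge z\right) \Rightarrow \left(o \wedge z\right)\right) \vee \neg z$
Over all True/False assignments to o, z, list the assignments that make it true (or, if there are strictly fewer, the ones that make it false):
is always true.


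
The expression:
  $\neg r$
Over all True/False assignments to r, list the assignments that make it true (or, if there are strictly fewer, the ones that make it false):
is true only for:
  r=False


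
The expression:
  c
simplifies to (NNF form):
c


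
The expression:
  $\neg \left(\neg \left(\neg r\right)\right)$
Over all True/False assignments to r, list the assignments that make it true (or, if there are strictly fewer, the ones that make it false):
is true only for:
  r=False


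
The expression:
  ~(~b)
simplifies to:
b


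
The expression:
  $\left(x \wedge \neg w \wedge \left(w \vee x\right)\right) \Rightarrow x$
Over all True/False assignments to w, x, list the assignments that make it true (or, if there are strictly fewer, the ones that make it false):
is always true.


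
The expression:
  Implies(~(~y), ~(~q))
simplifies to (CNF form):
q | ~y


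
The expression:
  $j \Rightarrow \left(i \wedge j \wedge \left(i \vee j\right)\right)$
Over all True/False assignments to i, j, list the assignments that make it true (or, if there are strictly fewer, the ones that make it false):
is false only for:
  i=False, j=True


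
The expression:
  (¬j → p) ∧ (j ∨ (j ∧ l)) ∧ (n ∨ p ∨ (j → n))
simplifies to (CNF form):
j ∧ (n ∨ p)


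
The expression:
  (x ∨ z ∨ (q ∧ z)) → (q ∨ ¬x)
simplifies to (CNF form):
q ∨ ¬x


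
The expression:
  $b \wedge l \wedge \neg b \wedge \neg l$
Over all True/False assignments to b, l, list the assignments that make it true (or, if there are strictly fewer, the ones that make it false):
is never true.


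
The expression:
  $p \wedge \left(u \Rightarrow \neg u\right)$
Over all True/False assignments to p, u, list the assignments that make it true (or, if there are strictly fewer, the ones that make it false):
is true only for:
  p=True, u=False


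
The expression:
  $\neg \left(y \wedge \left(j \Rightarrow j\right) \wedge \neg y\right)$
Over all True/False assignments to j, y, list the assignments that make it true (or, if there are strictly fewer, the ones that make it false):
is always true.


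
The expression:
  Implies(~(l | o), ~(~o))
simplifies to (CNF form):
l | o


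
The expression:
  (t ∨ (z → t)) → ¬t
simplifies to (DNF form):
¬t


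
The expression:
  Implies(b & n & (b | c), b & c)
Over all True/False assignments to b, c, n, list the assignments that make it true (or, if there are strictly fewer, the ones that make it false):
is false only for:
  b=True, c=False, n=True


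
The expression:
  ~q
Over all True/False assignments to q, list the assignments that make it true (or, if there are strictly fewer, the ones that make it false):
is true only for:
  q=False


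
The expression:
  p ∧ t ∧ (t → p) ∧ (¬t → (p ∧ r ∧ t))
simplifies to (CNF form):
p ∧ t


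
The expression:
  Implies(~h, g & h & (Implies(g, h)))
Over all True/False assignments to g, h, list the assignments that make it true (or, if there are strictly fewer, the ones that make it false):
is true only for:
  g=False, h=True;
  g=True, h=True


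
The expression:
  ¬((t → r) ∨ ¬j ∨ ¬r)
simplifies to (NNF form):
False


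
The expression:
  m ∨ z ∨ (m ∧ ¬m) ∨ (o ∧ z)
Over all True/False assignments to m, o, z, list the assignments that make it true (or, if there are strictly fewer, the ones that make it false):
is false only for:
  m=False, o=False, z=False;
  m=False, o=True, z=False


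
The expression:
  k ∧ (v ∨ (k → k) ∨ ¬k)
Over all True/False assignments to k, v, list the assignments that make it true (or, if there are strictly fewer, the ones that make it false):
is true only for:
  k=True, v=False;
  k=True, v=True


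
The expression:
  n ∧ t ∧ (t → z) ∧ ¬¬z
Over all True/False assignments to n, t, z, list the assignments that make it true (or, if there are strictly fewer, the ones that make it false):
is true only for:
  n=True, t=True, z=True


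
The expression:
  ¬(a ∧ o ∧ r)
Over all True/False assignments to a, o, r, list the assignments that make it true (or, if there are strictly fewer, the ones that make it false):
is false only for:
  a=True, o=True, r=True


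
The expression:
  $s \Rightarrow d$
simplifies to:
$d \vee \neg s$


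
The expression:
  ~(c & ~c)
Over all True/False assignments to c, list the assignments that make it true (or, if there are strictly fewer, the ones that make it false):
is always true.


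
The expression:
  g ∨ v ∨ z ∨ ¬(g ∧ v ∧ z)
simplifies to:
True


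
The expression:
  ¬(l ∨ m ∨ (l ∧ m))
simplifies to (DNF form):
¬l ∧ ¬m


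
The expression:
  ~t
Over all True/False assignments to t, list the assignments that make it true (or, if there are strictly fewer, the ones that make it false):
is true only for:
  t=False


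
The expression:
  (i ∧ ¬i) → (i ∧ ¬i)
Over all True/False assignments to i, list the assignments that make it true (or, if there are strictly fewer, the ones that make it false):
is always true.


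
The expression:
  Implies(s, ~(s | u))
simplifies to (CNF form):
~s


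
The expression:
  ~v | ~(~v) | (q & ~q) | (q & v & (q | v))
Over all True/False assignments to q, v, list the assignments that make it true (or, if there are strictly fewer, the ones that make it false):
is always true.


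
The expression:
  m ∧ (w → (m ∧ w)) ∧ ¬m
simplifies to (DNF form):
False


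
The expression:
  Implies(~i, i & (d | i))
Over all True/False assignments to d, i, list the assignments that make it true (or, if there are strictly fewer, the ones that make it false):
is true only for:
  d=False, i=True;
  d=True, i=True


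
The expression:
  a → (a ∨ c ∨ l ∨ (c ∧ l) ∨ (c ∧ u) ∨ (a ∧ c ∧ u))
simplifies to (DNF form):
True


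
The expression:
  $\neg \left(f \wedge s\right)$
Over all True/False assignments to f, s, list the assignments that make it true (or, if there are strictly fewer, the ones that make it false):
is false only for:
  f=True, s=True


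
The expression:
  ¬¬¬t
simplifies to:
¬t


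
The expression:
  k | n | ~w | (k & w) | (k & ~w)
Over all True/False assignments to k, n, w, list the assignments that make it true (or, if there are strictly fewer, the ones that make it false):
is false only for:
  k=False, n=False, w=True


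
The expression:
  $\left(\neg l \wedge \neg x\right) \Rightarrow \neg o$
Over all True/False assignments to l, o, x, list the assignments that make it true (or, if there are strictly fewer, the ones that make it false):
is false only for:
  l=False, o=True, x=False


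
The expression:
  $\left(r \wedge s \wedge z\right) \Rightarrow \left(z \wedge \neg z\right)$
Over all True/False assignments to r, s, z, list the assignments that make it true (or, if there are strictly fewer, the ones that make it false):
is false only for:
  r=True, s=True, z=True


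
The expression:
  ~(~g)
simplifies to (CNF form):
g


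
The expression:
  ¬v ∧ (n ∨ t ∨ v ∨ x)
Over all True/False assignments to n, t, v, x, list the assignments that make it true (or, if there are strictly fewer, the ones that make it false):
is true only for:
  n=False, t=False, v=False, x=True;
  n=False, t=True, v=False, x=False;
  n=False, t=True, v=False, x=True;
  n=True, t=False, v=False, x=False;
  n=True, t=False, v=False, x=True;
  n=True, t=True, v=False, x=False;
  n=True, t=True, v=False, x=True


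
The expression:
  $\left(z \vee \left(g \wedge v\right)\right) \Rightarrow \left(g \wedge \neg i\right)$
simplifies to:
$\left(g \wedge \neg i\right) \vee \left(\neg g \wedge \neg z\right) \vee \left(\neg v \wedge \neg z\right)$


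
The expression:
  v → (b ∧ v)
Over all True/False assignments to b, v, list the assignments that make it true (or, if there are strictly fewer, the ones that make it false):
is false only for:
  b=False, v=True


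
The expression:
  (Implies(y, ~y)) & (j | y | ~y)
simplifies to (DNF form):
~y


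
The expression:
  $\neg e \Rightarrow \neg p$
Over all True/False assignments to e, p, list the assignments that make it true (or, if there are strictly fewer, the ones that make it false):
is false only for:
  e=False, p=True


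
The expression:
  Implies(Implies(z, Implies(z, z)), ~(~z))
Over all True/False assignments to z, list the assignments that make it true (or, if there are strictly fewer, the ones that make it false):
is true only for:
  z=True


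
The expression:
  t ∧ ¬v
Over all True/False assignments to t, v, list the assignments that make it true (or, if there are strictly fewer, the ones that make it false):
is true only for:
  t=True, v=False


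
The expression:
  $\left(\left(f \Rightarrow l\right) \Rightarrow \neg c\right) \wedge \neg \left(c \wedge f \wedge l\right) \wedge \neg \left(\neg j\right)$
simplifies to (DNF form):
$\left(j \wedge \neg c\right) \vee \left(f \wedge j \wedge \neg l\right)$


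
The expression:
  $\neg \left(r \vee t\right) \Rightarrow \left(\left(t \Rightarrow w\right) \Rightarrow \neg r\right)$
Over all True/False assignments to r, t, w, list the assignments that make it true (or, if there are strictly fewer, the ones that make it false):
is always true.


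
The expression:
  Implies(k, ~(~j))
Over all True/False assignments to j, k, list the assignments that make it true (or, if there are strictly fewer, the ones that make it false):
is false only for:
  j=False, k=True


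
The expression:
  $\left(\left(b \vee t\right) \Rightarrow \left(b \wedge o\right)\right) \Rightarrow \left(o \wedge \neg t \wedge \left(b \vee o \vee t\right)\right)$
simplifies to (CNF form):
$\left(b \vee o \vee t\right) \wedge \left(\neg b \vee \neg o \vee \neg t\right)$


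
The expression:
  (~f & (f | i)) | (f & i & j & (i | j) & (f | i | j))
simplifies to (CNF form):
i & (j | ~f)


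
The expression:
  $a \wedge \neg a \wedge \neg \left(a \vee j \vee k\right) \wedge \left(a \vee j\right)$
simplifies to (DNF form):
$\text{False}$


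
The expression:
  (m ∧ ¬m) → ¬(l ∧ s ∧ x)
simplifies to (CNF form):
True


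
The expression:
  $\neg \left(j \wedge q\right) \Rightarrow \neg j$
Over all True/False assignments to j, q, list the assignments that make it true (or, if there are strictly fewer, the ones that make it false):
is false only for:
  j=True, q=False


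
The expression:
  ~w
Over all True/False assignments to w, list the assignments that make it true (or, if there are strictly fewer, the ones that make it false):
is true only for:
  w=False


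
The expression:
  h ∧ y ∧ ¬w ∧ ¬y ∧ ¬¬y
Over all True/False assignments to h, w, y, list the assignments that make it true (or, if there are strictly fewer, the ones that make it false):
is never true.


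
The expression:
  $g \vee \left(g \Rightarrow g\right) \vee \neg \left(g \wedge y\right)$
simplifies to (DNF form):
$\text{True}$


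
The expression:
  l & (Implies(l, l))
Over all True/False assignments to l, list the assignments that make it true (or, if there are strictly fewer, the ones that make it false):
is true only for:
  l=True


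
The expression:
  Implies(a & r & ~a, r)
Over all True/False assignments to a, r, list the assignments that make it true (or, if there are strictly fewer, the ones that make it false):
is always true.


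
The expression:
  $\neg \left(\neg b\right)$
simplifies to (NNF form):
$b$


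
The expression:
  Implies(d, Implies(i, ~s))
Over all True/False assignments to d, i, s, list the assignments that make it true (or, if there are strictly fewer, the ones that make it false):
is false only for:
  d=True, i=True, s=True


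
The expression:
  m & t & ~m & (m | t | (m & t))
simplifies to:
False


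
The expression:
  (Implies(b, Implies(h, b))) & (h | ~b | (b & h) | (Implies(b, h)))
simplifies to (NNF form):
h | ~b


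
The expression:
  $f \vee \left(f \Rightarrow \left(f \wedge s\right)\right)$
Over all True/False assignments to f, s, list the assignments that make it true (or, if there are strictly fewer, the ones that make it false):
is always true.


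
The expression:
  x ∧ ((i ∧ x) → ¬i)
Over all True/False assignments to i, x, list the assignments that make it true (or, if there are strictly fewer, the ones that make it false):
is true only for:
  i=False, x=True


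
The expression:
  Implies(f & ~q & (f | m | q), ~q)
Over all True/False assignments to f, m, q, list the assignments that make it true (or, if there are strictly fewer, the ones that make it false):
is always true.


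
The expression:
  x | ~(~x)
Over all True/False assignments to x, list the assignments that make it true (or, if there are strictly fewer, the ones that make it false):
is true only for:
  x=True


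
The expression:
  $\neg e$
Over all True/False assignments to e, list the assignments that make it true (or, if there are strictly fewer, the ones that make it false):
is true only for:
  e=False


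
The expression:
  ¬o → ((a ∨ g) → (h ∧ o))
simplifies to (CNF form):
(o ∨ ¬a) ∧ (o ∨ ¬g)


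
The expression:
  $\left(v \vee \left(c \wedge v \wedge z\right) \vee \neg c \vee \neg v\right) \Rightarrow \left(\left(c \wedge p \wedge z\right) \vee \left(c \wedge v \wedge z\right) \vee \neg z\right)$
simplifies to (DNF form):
$\left(c \wedge p\right) \vee \left(c \wedge v\right) \vee \neg z$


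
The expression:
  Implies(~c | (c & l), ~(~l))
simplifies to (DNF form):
c | l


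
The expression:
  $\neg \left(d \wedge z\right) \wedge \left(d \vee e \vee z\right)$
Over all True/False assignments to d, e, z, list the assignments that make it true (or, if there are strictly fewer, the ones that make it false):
is false only for:
  d=False, e=False, z=False;
  d=True, e=False, z=True;
  d=True, e=True, z=True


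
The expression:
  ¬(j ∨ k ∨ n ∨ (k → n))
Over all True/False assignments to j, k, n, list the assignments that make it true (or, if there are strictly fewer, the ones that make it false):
is never true.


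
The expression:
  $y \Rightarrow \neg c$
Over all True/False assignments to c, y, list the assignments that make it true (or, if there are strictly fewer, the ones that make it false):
is false only for:
  c=True, y=True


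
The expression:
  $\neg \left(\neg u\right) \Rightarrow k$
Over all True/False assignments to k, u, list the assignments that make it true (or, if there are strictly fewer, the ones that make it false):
is false only for:
  k=False, u=True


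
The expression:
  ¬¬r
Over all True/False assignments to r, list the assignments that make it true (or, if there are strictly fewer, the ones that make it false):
is true only for:
  r=True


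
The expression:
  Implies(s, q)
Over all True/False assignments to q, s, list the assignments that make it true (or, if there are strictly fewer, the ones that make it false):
is false only for:
  q=False, s=True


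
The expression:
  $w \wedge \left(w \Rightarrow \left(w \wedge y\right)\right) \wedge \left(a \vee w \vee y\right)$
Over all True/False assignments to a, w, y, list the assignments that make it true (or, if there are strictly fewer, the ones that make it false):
is true only for:
  a=False, w=True, y=True;
  a=True, w=True, y=True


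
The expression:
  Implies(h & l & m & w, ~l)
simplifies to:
~h | ~l | ~m | ~w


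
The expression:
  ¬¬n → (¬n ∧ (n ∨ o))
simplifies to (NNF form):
¬n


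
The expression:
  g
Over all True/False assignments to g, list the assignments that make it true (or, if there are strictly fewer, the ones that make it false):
is true only for:
  g=True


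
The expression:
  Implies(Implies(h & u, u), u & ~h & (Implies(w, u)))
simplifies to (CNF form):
u & ~h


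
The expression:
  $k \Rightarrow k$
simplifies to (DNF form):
$\text{True}$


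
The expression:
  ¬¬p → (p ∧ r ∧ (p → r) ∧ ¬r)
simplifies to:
¬p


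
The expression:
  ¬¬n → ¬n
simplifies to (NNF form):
¬n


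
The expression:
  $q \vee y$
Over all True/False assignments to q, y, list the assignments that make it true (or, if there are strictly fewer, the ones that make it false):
is false only for:
  q=False, y=False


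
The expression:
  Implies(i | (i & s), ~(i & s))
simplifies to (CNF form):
~i | ~s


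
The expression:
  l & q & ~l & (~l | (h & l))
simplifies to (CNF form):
False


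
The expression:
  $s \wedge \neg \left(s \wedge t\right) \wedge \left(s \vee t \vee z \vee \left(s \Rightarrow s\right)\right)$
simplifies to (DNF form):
$s \wedge \neg t$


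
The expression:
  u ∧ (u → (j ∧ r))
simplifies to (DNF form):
j ∧ r ∧ u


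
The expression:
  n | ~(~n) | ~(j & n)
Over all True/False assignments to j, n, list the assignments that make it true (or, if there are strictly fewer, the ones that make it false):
is always true.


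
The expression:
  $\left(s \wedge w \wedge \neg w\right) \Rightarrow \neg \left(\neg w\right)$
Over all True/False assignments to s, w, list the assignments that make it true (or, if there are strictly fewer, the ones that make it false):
is always true.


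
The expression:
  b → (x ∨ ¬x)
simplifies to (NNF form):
True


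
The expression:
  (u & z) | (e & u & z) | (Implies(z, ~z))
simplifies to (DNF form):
u | ~z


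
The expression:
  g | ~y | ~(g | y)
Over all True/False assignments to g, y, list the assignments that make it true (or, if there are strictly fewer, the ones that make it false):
is false only for:
  g=False, y=True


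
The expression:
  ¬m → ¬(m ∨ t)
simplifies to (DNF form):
m ∨ ¬t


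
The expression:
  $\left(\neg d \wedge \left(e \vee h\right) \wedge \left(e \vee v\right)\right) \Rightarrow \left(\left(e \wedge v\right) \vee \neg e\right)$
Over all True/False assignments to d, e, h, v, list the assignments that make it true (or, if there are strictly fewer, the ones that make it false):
is false only for:
  d=False, e=True, h=False, v=False;
  d=False, e=True, h=True, v=False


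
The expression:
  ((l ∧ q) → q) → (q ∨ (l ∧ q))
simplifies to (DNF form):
q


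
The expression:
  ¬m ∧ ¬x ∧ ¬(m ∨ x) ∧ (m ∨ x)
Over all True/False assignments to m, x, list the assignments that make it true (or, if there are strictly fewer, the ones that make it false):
is never true.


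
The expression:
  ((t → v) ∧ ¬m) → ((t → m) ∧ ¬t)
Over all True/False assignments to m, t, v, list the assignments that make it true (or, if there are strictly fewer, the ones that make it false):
is false only for:
  m=False, t=True, v=True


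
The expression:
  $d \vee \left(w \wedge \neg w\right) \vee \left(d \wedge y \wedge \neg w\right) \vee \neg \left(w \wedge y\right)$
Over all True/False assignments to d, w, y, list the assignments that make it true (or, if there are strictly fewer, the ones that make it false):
is false only for:
  d=False, w=True, y=True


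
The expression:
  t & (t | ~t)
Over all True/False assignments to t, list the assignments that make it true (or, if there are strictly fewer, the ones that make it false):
is true only for:
  t=True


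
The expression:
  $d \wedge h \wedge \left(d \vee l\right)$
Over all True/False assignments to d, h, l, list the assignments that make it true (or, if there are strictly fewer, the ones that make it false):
is true only for:
  d=True, h=True, l=False;
  d=True, h=True, l=True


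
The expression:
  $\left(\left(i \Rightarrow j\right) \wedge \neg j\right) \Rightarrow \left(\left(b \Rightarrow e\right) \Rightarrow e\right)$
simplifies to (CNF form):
$b \vee e \vee i \vee j$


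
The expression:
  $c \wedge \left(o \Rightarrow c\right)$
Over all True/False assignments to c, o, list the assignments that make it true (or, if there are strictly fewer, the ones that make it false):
is true only for:
  c=True, o=False;
  c=True, o=True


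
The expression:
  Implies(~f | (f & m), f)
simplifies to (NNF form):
f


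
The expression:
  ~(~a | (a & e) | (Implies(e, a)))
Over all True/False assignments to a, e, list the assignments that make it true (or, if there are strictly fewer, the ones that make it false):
is never true.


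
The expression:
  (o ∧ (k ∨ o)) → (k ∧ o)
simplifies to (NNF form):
k ∨ ¬o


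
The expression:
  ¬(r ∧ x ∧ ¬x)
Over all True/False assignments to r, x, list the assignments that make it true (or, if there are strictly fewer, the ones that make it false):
is always true.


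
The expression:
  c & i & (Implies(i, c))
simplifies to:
c & i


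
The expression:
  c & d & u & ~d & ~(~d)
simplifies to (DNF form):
False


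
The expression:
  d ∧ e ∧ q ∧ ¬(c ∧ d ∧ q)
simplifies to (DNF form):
d ∧ e ∧ q ∧ ¬c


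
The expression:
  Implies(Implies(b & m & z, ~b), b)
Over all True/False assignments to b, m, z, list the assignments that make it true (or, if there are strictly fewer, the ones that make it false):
is true only for:
  b=True, m=False, z=False;
  b=True, m=False, z=True;
  b=True, m=True, z=False;
  b=True, m=True, z=True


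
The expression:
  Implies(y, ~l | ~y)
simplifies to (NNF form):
~l | ~y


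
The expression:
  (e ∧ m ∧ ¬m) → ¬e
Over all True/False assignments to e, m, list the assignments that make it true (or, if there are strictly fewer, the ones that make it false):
is always true.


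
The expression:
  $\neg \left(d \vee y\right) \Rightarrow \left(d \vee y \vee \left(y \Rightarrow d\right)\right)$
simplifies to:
$\text{True}$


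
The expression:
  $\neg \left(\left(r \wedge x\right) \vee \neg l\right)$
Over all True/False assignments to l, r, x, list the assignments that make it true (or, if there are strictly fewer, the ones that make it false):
is true only for:
  l=True, r=False, x=False;
  l=True, r=False, x=True;
  l=True, r=True, x=False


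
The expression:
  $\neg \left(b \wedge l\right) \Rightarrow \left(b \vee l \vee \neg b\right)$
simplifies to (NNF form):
$\text{True}$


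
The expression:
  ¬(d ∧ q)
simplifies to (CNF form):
¬d ∨ ¬q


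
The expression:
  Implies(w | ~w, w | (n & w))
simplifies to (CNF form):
w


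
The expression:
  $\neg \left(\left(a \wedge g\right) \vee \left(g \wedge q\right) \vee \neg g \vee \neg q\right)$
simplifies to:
$\text{False}$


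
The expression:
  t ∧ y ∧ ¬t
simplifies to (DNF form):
False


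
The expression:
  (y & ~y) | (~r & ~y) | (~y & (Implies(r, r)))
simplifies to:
~y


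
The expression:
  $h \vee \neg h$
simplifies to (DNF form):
$\text{True}$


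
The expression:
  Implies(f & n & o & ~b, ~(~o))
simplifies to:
True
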